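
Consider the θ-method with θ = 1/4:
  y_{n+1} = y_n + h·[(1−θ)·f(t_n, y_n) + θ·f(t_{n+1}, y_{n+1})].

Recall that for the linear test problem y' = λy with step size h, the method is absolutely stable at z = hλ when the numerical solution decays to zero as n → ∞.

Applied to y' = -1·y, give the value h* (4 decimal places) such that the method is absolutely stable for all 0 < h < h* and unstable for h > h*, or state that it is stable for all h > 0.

(-4.0000,0); λ=-1 ⇒ h* = (4)/1 = 4.0000.

On y'=λy, z=hλ:
  y_{n+1} = y_n + z·[3/4·y_n + 1/4·y_{n+1}] ⇒ (1 − 1/4z)y_{n+1} = (1 + 3/4z)y_n
  Hence R(z) = (1 + 3/4z)/(1 − 1/4z).

Boundary: |R(x)|=1, x<0.
x=-0.39: |R|=0.6446
R=−1: 1+3/4x = −1+1/4x ⇒ -1/2x=2 ⇒ x=2/(-1/2)=-4.0000
Confirm numerically:
  x=-3.473: |R|=0.85896 <1
  x=-1.986: |R|=0.32710 <1
  x=-1.964: |R|=0.31724 <1
  x=-4.528: |R|=1.12383 >1
  x=-4.169: |R|=1.04138 >1
  x=-4.077: |R|=1.01907 >1
Stable set (-4.0000, 0).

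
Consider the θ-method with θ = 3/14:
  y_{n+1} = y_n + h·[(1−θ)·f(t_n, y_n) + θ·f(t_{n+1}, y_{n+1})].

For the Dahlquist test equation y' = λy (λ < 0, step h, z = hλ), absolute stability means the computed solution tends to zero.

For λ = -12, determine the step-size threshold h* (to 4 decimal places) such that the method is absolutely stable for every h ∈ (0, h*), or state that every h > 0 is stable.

(-3.5000,0); λ=-12 ⇒ h* = (7/2)/12 = 0.2917.

On y'=λy, z=hλ:
  y_{n+1} = y_n + z·[11/14·y_n + 3/14·y_{n+1}] ⇒ (1 − 3/14z)y_{n+1} = (1 + 11/14z)y_n
  ⇒ R(z) = (1 + 11/14z)/(1 − 3/14z).

Find x<0 with |R(x)|<1.
x=-0.45: |R|=0.5896
R=−1: 1+11/14x = −1+3/14x ⇒ -4/7x=2 ⇒ x=2/(-4/7)=-3.5000
Confirm numerically:
  x=-3.279: |R|=0.92583 <1
  x=-3.217: |R|=0.90427 <1
  x=-2.850: |R|=0.76940 <1
  x=-2.678: |R|=0.70155 <1
  x=-4.005: |R|=1.15530 >1
  x=-3.882: |R|=1.11916 >1
Interval (-3.5000, 0).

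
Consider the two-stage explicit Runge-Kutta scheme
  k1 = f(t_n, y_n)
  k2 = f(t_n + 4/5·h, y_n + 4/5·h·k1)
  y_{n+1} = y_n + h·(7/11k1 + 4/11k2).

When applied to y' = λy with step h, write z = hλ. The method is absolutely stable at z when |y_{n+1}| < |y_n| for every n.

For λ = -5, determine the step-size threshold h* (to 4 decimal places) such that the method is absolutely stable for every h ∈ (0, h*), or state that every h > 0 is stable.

(-3.4375,0); λ=-5 ⇒ h* = (55/16)/5 = 0.6875.

On y'=λy, z=hλ:
  k1=λy_n ⇒ h·k1=z·y_n;  k2=λ(1+4/5z)y_n ⇒ h·k2=z(1+4/5z)y_n
  y_{n+1}/y_n = 1 + 7/11z + 4/11z(1+4/5z) = 1 + z + 16/55z²
  ⇒ R(z) = 1 + z + 16/55z².

Need |R(x)|<1, x<0.
x=-1.56: |R|=0.1480
R=1: x+16/55x²=0 ⇒ x=−55/16=-3.4375; min R=1−1/(4·16/55)=0.1406>−1
Confirm numerically:
  x=-3.258: |R|=0.82987 <1
  x=-2.655: |R|=0.39563 <1
  x=-1.593: |R|=0.14523 <1
  x=-4.027: |R|=1.69059 >1
  x=-3.558: |R|=1.12472 >1
  x=-3.480: |R|=1.04303 >1
So |R|<1 on (-3.4375, 0).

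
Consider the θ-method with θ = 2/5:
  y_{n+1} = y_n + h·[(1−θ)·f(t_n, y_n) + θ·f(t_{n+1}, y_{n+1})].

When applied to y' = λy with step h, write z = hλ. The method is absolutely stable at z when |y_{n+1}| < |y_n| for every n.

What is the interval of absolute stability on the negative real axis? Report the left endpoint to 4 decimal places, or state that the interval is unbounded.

With y'=λy (z=hλ):
  y_{n+1} = y_n + z·[3/5·y_n + 2/5·y_{n+1}] ⇒ (1 − 2/5z)y_{n+1} = (1 + 3/5z)y_n
  Hence R(z) = (1 + 3/5z)/(1 − 2/5z).

Find x<0 with |R(x)|<1.
x=-1.31: |R|=0.1404
R=−1: 1+3/5x = −1+2/5x ⇒ -1/5x=2 ⇒ x=2/(-1/5)=-10.0000
Confirm numerically:
  x=-8.465: |R|=0.93000 <1
  x=-6.738: |R|=0.82345 <1
  x=-6.597: |R|=0.81296 <1
  x=-5.090: |R|=0.67655 <1
  x=-10.590: |R|=1.02254 >1
  x=-10.317: |R|=1.01237 >1
Stable set (-10.0000, 0).

z∈(-10.0000,0).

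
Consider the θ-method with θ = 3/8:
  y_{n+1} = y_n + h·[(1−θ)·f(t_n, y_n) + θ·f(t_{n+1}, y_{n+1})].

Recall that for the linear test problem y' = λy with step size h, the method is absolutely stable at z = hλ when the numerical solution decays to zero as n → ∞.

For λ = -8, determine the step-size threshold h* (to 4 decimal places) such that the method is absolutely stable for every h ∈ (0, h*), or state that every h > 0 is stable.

Test eqn y'=λy, z=hλ:
  y_{n+1} = y_n + z·[5/8·y_n + 3/8·y_{n+1}] ⇒ (1 − 3/8z)y_{n+1} = (1 + 5/8z)y_n
  Hence R(z) = (1 + 5/8z)/(1 − 3/8z).

Solve |R(x)|<1 on ℝ⁻.
x=-0.59: |R|=0.5169
R=−1: 1+5/8x = −1+3/8x ⇒ -1/4x=2 ⇒ x=2/(-1/4)=-8.0000
Confirm numerically:
  x=-7.044: |R|=0.93437 <1
  x=-5.843: |R|=0.83102 <1
  x=-5.486: |R|=0.79442 <1
  x=-4.519: |R|=0.67704 <1
  x=-8.355: |R|=1.02147 >1
  x=-8.245: |R|=1.01497 >1
So |R|<1 on (-8.0000, 0).

(-8.0000,0); λ=-8 ⇒ h* = (8)/8 = 1.0000.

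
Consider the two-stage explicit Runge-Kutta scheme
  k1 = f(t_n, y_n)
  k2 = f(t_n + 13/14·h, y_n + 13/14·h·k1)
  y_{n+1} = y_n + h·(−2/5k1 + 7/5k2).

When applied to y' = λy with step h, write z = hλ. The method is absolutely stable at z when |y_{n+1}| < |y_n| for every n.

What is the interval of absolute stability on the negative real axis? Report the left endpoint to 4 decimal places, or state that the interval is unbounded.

With y'=λy (z=hλ):
  k1=λy_n ⇒ h·k1=z·y_n;  k2=λ(1+13/14z)y_n ⇒ h·k2=z(1+13/14z)y_n
  y_{n+1}/y_n = 1 − 2/5z + 7/5z(1+13/14z) = 1 + z + 13/10z²
  ⇒ R(z) = 1 + z + 13/10z².

Boundary: |R(x)|=1, x<0.
x=-0.33: |R|=0.8116
R=1: x+13/10x²=0 ⇒ x=−10/13=-0.7692; min R=1−1/(4·13/10)=0.8077>−1
Confirm numerically:
  x=-0.715: |R|=0.94959 <1
  x=-0.594: |R|=0.86469 <1
  x=-0.485: |R|=0.82079 <1
  x=-0.328: |R|=0.81186 <1
  x=-1.242: |R|=1.76333 >1
  x=-1.024: |R|=1.33915 >1
Interval (-0.7692, 0).

z∈(-0.7692,0).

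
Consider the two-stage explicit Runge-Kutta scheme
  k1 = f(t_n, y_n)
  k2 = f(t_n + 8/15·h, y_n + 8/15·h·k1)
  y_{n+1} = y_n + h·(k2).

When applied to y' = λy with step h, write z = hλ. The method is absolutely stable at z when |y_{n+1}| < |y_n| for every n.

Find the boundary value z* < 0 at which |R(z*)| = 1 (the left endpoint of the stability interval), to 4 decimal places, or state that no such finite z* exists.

left endpoint -1.8750.

Test eqn y'=λy, z=hλ:
  k1=λy_n ⇒ h·k1=z·y_n;  k2=λ(1+8/15z)y_n ⇒ h·k2=z(1+8/15z)y_n
  y_{n+1}/y_n = 1 + z(1+8/15z) = 1 + z + 8/15z²
  R(z) = 1 + z + 8/15z².

Find x<0 with |R(x)|<1.
x=-1.21: |R|=0.5709
R=1: x+8/15x²=0 ⇒ x=−15/8=-1.8750; min R=1−1/(4·8/15)=0.5312>−1
Confirm numerically:
  x=-1.733: |R|=0.86875 <1
  x=-1.441: |R|=0.66646 <1
  x=-1.244: |R|=0.58135 <1
  x=-2.383: |R|=1.64563 >1
  x=-1.999: |R|=1.13220 >1
  x=-1.903: |R|=1.02842 >1
So |R|<1 on (-1.8750, 0).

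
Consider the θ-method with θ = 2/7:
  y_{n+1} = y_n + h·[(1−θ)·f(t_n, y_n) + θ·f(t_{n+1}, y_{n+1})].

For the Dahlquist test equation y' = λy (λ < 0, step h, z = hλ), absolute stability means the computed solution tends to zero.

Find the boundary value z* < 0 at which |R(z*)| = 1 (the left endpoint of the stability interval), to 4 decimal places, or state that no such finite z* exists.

left endpoint -4.6667.

Set f=λy, z=hλ:
  y_{n+1} = y_n + z·[5/7·y_n + 2/7·y_{n+1}] ⇒ (1 − 2/7z)y_{n+1} = (1 + 5/7z)y_n
  Hence R(z) = (1 + 5/7z)/(1 − 2/7z).

Need |R(x)|<1, x<0.
x=-1.59: |R|=0.0933
R=−1: 1+5/7x = −1+2/7x ⇒ -3/7x=2 ⇒ x=2/(-3/7)=-4.6667
Confirm numerically:
  x=-3.588: |R|=0.77173 <1
  x=-3.541: |R|=0.76019 <1
  x=-2.187: |R|=0.34596 <1
  x=-5.131: |R|=1.08070 >1
  x=-4.978: |R|=1.05508 >1
  x=-4.711: |R|=1.00810 >1
Stable set (-4.6667, 0).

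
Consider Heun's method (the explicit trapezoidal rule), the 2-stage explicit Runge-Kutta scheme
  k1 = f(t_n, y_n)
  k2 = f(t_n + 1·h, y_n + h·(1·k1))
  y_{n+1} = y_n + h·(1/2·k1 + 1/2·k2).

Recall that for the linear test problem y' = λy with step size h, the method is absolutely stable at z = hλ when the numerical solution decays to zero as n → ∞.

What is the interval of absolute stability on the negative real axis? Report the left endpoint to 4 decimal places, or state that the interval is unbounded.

(-2.0000, 0).

Set f=λy, z=hλ:
  order 2, 2-stage ⇒ R(z)=1+z+z^2/2
  (e.g. R(-0.94)=0.50180, |R|=0.50180)

Solve |R(x)|<1 on ℝ⁻.
x=-0.94: |R|=0.5018
|R(-1.18)|=0.5162 |R(-0.54)|=0.6058 |R(-0.52)|=0.6152
Bisect:
  x_lo=-2.5179 |R|=1.6520  x_hi=-0.2881 |R|=0.7534
  mid=-1.40297 |R|=0.58119 →hi
  mid=-1.96042 |R|=0.96120 →hi
  mid=-2.23915 |R|=1.26774 →lo
  mid=-2.09978 |R|=1.10476 →lo
  mid=-2.03010 |R|=1.03056 →lo
  mid=-1.99526 |R|=0.99527 →hi
  mid=-2.01268 |R|=1.01276 →lo
  mid=-2.00397 |R|=1.00398 →lo
  ...
  [-2.00003,-1.99989] ⇒ x*=-2.0000
Stable set (-2.0000, 0).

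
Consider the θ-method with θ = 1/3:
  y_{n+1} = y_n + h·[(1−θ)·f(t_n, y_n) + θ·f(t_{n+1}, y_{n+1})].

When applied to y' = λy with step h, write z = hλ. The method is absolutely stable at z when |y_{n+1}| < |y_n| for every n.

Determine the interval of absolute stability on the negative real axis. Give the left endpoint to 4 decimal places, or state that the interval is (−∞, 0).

(-6.0000, 0).

Set f=λy, z=hλ:
  y_{n+1} = y_n + z·[2/3·y_n + 1/3·y_{n+1}] ⇒ (1 − 1/3z)y_{n+1} = (1 + 2/3z)y_n
  ⇒ R(z) = (1 + 2/3z)/(1 − 1/3z).

Need |R(x)|<1, x<0.
x=-0.65: |R|=0.4658
R=−1: 1+2/3x = −1+1/3x ⇒ -1/3x=2 ⇒ x=2/(-1/3)=-6.0000
Confirm numerically:
  x=-3.682: |R|=0.65310 <1
  x=-3.307: |R|=0.57301 <1
  x=-2.701: |R|=0.42133 <1
  x=-6.467: |R|=1.04933 >1
  x=-6.447: |R|=1.04732 >1
  x=-6.148: |R|=1.01618 >1
So |R|<1 on (-6.0000, 0).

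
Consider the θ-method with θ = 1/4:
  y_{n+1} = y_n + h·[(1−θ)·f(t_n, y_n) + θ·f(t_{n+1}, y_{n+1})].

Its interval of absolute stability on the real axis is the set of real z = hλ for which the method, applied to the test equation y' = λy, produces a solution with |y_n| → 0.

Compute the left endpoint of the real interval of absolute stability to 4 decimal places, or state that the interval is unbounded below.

z* = -4.0000.

Set f=λy, z=hλ:
  y_{n+1} = y_n + z·[3/4·y_n + 1/4·y_{n+1}] ⇒ (1 − 1/4z)y_{n+1} = (1 + 3/4z)y_n
  R(z) = (1 + 3/4z)/(1 − 1/4z).

Find x<0 with |R(x)|<1.
x=-0.95: |R|=0.2323
R=−1: 1+3/4x = −1+1/4x ⇒ -1/2x=2 ⇒ x=2/(-1/2)=-4.0000
Confirm numerically:
  x=-3.887: |R|=0.97135 <1
  x=-3.710: |R|=0.92477 <1
  x=-2.601: |R|=0.57612 <1
  x=-1.958: |R|=0.31454 <1
  x=-4.454: |R|=1.10740 >1
  x=-4.397: |R|=1.09456 >1
Stable set (-4.0000, 0).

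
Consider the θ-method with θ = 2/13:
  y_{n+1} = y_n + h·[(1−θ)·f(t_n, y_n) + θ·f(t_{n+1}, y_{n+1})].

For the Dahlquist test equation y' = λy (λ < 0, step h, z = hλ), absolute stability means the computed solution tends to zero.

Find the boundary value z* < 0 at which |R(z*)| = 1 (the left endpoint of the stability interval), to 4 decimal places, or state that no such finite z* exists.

z* = -2.8889.

Set f=λy, z=hλ:
  y_{n+1} = y_n + z·[11/13·y_n + 2/13·y_{n+1}] ⇒ (1 − 2/13z)y_{n+1} = (1 + 11/13z)y_n
  so R(z) = (1 + 11/13z)/(1 − 2/13z).

Need |R(x)|<1, x<0.
x=-1.62: |R|=0.2968
R=−1: 1+11/13x = −1+2/13x ⇒ -9/13x=2 ⇒ x=2/(-9/13)=-2.8889
Confirm numerically:
  x=-2.808: |R|=0.96089 <1
  x=-2.652: |R|=0.88352 <1
  x=-1.420: |R|=0.16540 <1
  x=-3.483: |R|=1.26781 >1
  x=-3.357: |R|=1.21371 >1
  x=-3.120: |R|=1.10811 >1
Interval (-2.8889, 0).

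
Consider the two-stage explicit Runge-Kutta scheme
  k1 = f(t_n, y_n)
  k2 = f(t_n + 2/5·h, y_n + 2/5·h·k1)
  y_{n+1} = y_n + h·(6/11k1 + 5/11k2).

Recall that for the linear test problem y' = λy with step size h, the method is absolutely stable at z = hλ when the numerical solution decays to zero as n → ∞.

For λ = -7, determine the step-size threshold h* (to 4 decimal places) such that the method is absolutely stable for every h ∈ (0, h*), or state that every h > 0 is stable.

Set f=λy, z=hλ:
  k1=λy_n ⇒ h·k1=z·y_n;  k2=λ(1+2/5z)y_n ⇒ h·k2=z(1+2/5z)y_n
  y_{n+1}/y_n = 1 + 6/11z + 5/11z(1+2/5z) = 1 + z + 2/11z²
  so R(z) = 1 + z + 2/11z².

Solve |R(x)|<1 on ℝ⁻.
x=-0.63: |R|=0.4422
R=1: x+2/11x²=0 ⇒ x=−11/2=-5.5000; min R=1−1/(4·2/11)=-0.3750>−1
Confirm numerically:
  x=-4.923: |R|=0.48353 <1
  x=-3.532: |R|=0.26381 <1
  x=-2.764: |R|=0.37496 <1
  x=-5.919: |R|=1.45092 >1
  x=-5.895: |R|=1.42337 >1
Interval (-5.5000, 0).

(-5.5000,0); λ=-7 ⇒ h* = (11/2)/7 = 0.7857.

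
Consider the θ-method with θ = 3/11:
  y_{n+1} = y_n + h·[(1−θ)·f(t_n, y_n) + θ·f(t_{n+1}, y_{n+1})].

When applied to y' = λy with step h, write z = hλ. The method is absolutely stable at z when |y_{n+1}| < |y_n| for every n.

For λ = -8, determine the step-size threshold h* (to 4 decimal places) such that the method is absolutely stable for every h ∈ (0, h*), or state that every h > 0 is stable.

(-4.4000,0); λ=-8 ⇒ h* = (22/5)/8 = 0.5500.

On y'=λy, z=hλ:
  y_{n+1} = y_n + z·[8/11·y_n + 3/11·y_{n+1}] ⇒ (1 − 3/11z)y_{n+1} = (1 + 8/11z)y_n
  R(z) = (1 + 8/11z)/(1 − 3/11z).

Solve |R(x)|<1 on ℝ⁻.
x=-1.6: |R|=0.1139
R=−1: 1+8/11x = −1+3/11x ⇒ -5/11x=2 ⇒ x=2/(-5/11)=-4.4000
Confirm numerically:
  x=-3.189: |R|=0.70560 <1
  x=-2.723: |R|=0.56257 <1
  x=-2.225: |R|=0.38472 <1
  x=-1.977: |R|=0.28445 <1
  x=-4.906: |R|=1.09837 >1
  x=-4.823: |R|=1.08304 >1
  x=-4.800: |R|=1.07874 >1
So |R|<1 on (-4.4000, 0).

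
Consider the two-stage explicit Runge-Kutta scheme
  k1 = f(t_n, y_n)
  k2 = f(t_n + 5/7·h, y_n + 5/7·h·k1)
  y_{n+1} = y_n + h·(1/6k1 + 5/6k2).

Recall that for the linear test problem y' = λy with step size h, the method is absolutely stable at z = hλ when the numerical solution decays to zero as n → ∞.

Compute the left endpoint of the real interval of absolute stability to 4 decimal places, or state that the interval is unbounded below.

With y'=λy (z=hλ):
  k1=λy_n ⇒ h·k1=z·y_n;  k2=λ(1+5/7z)y_n ⇒ h·k2=z(1+5/7z)y_n
  y_{n+1}/y_n = 1 + 1/6z + 5/6z(1+5/7z) = 1 + z + 25/42z²
  ⇒ R(z) = 1 + z + 25/42z².

Solve |R(x)|<1 on ℝ⁻.
x=-1.24: |R|=0.6752
R=1: x+25/42x²=0 ⇒ x=−42/25=-1.6800; min R=1−1/(4·25/42)=0.5800>−1
Confirm numerically:
  x=-1.649: |R|=0.96957 <1
  x=-1.585: |R|=0.91037 <1
  x=-1.247: |R|=0.67860 <1
  x=-2.087: |R|=1.50560 >1
  x=-1.958: |R|=1.32400 >1
Stable set (-1.6800, 0).

left endpoint -1.6800.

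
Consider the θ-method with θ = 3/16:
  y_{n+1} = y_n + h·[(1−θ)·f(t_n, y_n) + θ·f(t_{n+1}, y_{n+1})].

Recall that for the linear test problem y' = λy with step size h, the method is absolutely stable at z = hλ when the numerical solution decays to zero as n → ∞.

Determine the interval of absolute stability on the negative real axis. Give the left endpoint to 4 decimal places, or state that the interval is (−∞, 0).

With y'=λy (z=hλ):
  y_{n+1} = y_n + z·[13/16·y_n + 3/16·y_{n+1}] ⇒ (1 − 3/16z)y_{n+1} = (1 + 13/16z)y_n
  ⇒ R(z) = (1 + 13/16z)/(1 − 3/16z).

Solve |R(x)|<1 on ℝ⁻.
x=-1.32: |R|=0.0581
R=−1: 1+13/16x = −1+3/16x ⇒ -5/8x=2 ⇒ x=2/(-5/8)=-3.2000
Confirm numerically:
  x=-2.478: |R|=0.69190 <1
  x=-2.364: |R|=0.63797 <1
  x=-2.069: |R|=0.49070 <1
  x=-1.785: |R|=0.33739 <1
  x=-3.573: |R|=1.13960 >1
  x=-3.422: |R|=1.08452 >1
So |R|<1 on (-3.2000, 0).

(-3.2000, 0).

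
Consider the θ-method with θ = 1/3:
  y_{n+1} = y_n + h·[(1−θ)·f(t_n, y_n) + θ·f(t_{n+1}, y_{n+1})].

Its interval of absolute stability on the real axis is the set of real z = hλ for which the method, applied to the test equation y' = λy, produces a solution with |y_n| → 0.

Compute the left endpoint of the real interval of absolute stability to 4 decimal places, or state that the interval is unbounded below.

z* = -6.0000.

Set f=λy, z=hλ:
  y_{n+1} = y_n + z·[2/3·y_n + 1/3·y_{n+1}] ⇒ (1 − 1/3z)y_{n+1} = (1 + 2/3z)y_n
  ⇒ R(z) = (1 + 2/3z)/(1 − 1/3z).

Boundary: |R(x)|=1, x<0.
x=-1.73: |R|=0.0973
R=−1: 1+2/3x = −1+1/3x ⇒ -1/3x=2 ⇒ x=2/(-1/3)=-6.0000
Confirm numerically:
  x=-3.924: |R|=0.70017 <1
  x=-3.568: |R|=0.62972 <1
  x=-3.090: |R|=0.52217 <1
  x=-6.557: |R|=1.05828 >1
  x=-6.521: |R|=1.05472 >1
So |R|<1 on (-6.0000, 0).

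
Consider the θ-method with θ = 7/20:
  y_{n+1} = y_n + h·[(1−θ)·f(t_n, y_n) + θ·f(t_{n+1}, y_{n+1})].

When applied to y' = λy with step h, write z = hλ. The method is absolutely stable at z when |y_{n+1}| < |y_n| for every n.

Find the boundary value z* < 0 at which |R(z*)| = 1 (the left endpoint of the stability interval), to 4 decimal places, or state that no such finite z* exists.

z* = -6.6667.

Set f=λy, z=hλ:
  y_{n+1} = y_n + z·[13/20·y_n + 7/20·y_{n+1}] ⇒ (1 − 7/20z)y_{n+1} = (1 + 13/20z)y_n
  Hence R(z) = (1 + 13/20z)/(1 − 7/20z).

Solve |R(x)|<1 on ℝ⁻.
x=-0.31: |R|=0.7203
R=−1: 1+13/20x = −1+7/20x ⇒ -3/10x=2 ⇒ x=2/(-3/10)=-6.6667
Confirm numerically:
  x=-5.484: |R|=0.87847 <1
  x=-4.984: |R|=0.81606 <1
  x=-4.506: |R|=0.74848 <1
  x=-3.369: |R|=0.54602 <1
  x=-7.033: |R|=1.03175 >1
  x=-7.008: |R|=1.02966 >1
  x=-6.934: |R|=1.02340 >1
Interval (-6.6667, 0).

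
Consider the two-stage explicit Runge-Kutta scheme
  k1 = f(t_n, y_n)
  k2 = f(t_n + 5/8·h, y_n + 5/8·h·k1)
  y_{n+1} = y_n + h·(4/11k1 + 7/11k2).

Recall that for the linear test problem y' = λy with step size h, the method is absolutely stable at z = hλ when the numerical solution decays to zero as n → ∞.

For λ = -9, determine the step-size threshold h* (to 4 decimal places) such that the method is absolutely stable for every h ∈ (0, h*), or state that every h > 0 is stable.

(-2.5143,0); λ=-9 ⇒ h* = (88/35)/9 = 0.2794.

On y'=λy, z=hλ:
  k1=λy_n ⇒ h·k1=z·y_n;  k2=λ(1+5/8z)y_n ⇒ h·k2=z(1+5/8z)y_n
  y_{n+1}/y_n = 1 + 4/11z + 7/11z(1+5/8z) = 1 + z + 35/88z²
  so R(z) = 1 + z + 35/88z².

Find x<0 with |R(x)|<1.
x=-1.64: |R|=0.4297
R=1: x+35/88x²=0 ⇒ x=−88/35=-2.5143; min R=1−1/(4·35/88)=0.3714>−1
Confirm numerically:
  x=-2.271: |R|=0.78025 <1
  x=-1.981: |R|=0.57983 <1
  x=-1.647: |R|=0.43188 <1
  x=-3.011: |R|=1.59484 >1
  x=-2.670: |R|=1.16536 >1
Interval (-2.5143, 0).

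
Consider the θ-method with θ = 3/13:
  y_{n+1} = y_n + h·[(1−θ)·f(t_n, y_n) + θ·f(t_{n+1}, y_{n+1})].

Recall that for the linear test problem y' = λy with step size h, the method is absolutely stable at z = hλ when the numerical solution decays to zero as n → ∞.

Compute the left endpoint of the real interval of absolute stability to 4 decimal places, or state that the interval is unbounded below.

left endpoint -3.7143.

On y'=λy, z=hλ:
  y_{n+1} = y_n + z·[10/13·y_n + 3/13·y_{n+1}] ⇒ (1 − 3/13z)y_{n+1} = (1 + 10/13z)y_n
  ⇒ R(z) = (1 + 10/13z)/(1 − 3/13z).

Need |R(x)|<1, x<0.
x=-0.95: |R|=0.2208
R=−1: 1+10/13x = −1+3/13x ⇒ -7/13x=2 ⇒ x=2/(-7/13)=-3.7143
Confirm numerically:
  x=-2.559: |R|=0.60889 <1
  x=-1.787: |R|=0.26524 <1
  x=-1.753: |R|=0.24810 <1
  x=-4.233: |R|=1.14129 >1
  x=-4.076: |R|=1.10036 >1
  x=-3.999: |R|=1.07973 >1
Stable set (-3.7143, 0).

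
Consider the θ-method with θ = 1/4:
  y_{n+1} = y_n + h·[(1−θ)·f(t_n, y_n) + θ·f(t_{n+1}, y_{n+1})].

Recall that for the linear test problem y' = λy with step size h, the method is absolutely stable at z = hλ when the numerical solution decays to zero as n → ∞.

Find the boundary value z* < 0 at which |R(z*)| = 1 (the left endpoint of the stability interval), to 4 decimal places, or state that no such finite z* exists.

z* = -4.0000.

Test eqn y'=λy, z=hλ:
  y_{n+1} = y_n + z·[3/4·y_n + 1/4·y_{n+1}] ⇒ (1 − 1/4z)y_{n+1} = (1 + 3/4z)y_n
  R(z) = (1 + 3/4z)/(1 − 1/4z).

Need |R(x)|<1, x<0.
x=-0.3: |R|=0.7209
R=−1: 1+3/4x = −1+1/4x ⇒ -1/2x=2 ⇒ x=2/(-1/2)=-4.0000
Confirm numerically:
  x=-3.001: |R|=0.71461 <1
  x=-2.487: |R|=0.53353 <1
  x=-2.425: |R|=0.50973 <1
  x=-1.708: |R|=0.19692 <1
  x=-4.442: |R|=1.10471 >1
  x=-4.063: |R|=1.01563 >1
So |R|<1 on (-4.0000, 0).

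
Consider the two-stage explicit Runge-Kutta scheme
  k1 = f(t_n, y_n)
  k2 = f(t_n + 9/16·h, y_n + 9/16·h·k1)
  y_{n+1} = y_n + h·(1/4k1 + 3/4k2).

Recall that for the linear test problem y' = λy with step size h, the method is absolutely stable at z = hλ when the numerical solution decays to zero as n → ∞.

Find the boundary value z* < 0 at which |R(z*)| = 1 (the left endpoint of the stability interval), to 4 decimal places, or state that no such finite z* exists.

Set f=λy, z=hλ:
  k1=λy_n ⇒ h·k1=z·y_n;  k2=λ(1+9/16z)y_n ⇒ h·k2=z(1+9/16z)y_n
  y_{n+1}/y_n = 1 + 1/4z + 3/4z(1+9/16z) = 1 + z + 27/64z²
  so R(z) = 1 + z + 27/64z².

Need |R(x)|<1, x<0.
x=-1.38: |R|=0.4234
R=1: x+27/64x²=0 ⇒ x=−64/27=-2.3704; min R=1−1/(4·27/64)=0.4074>−1
Confirm numerically:
  x=-1.561: |R|=0.46699 <1
  x=-1.543: |R|=0.46142 <1
  x=-1.506: |R|=0.45083 <1
  x=-1.322: |R|=0.41530 <1
  x=-2.702: |R|=1.37803 >1
  x=-2.474: |R|=1.10816 >1
  x=-2.456: |R|=1.08872 >1
Stable set (-2.3704, 0).

left endpoint -2.3704.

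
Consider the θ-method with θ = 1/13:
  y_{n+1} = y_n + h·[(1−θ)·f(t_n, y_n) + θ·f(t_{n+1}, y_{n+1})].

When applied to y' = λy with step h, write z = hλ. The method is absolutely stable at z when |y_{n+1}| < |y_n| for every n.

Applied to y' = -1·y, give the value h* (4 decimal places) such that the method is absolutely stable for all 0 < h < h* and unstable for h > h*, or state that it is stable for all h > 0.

On y'=λy, z=hλ:
  y_{n+1} = y_n + z·[12/13·y_n + 1/13·y_{n+1}] ⇒ (1 − 1/13z)y_{n+1} = (1 + 12/13z)y_n
  so R(z) = (1 + 12/13z)/(1 − 1/13z).

Boundary: |R(x)|=1, x<0.
x=-1.42: |R|=0.2802
R=−1: 1+12/13x = −1+1/13x ⇒ -11/13x=2 ⇒ x=2/(-11/13)=-2.3636
Confirm numerically:
  x=-2.266: |R|=0.92965 <1
  x=-2.158: |R|=0.85077 <1
  x=-2.056: |R|=0.77524 <1
  x=-1.723: |R|=0.52136 <1
  x=-2.914: |R|=1.38042 >1
  x=-2.699: |R|=1.23498 >1
  x=-2.545: |R|=1.12834 >1
Stable set (-2.3636, 0).

(-2.3636,0); λ=-1 ⇒ h* = (26/11)/1 = 2.3636.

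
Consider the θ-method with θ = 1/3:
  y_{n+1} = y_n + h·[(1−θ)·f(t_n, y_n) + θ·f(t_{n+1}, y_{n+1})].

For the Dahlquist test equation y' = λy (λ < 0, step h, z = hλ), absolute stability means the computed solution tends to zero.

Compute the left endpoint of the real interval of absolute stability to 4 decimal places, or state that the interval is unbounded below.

left endpoint -6.0000.

With y'=λy (z=hλ):
  y_{n+1} = y_n + z·[2/3·y_n + 1/3·y_{n+1}] ⇒ (1 − 1/3z)y_{n+1} = (1 + 2/3z)y_n
  R(z) = (1 + 2/3z)/(1 − 1/3z).

Solve |R(x)|<1 on ℝ⁻.
x=-0.82: |R|=0.3560
R=−1: 1+2/3x = −1+1/3x ⇒ -1/3x=2 ⇒ x=2/(-1/3)=-6.0000
Confirm numerically:
  x=-5.787: |R|=0.97576 <1
  x=-5.470: |R|=0.93743 <1
  x=-4.818: |R|=0.84881 <1
  x=-4.708: |R|=0.83238 <1
  x=-6.364: |R|=1.03887 >1
  x=-6.203: |R|=1.02206 >1
  x=-6.133: |R|=1.01456 >1
Interval (-6.0000, 0).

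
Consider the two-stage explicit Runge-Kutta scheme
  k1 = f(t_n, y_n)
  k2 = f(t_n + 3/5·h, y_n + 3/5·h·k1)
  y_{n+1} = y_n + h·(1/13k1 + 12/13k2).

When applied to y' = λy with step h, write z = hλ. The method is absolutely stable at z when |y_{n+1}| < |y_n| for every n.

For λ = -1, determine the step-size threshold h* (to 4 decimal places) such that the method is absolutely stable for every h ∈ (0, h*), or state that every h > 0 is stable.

(-1.8056,0); λ=-1 ⇒ h* = (65/36)/1 = 1.8056.

Set f=λy, z=hλ:
  k1=λy_n ⇒ h·k1=z·y_n;  k2=λ(1+3/5z)y_n ⇒ h·k2=z(1+3/5z)y_n
  y_{n+1}/y_n = 1 + 1/13z + 12/13z(1+3/5z) = 1 + z + 36/65z²
  so R(z) = 1 + z + 36/65z².

Find x<0 with |R(x)|<1.
x=-1.44: |R|=0.7085
R=1: x+36/65x²=0 ⇒ x=−65/36=-1.8056; min R=1−1/(4·36/65)=0.5486>−1
Confirm numerically:
  x=-1.144: |R|=0.58084 <1
  x=-0.975: |R|=0.55150 <1
  x=-0.918: |R|=0.54874 <1
  x=-0.902: |R|=0.54861 <1
  x=-2.208: |R|=1.49215 >1
  x=-1.943: |R|=1.14791 >1
Stable set (-1.8056, 0).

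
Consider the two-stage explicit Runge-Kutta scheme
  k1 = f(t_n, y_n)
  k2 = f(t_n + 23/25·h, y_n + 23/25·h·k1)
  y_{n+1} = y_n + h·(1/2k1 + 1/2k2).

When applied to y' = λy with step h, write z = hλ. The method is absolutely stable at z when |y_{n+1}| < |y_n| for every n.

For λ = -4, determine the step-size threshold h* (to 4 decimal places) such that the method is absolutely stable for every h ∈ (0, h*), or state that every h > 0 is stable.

Set f=λy, z=hλ:
  k1=λy_n ⇒ h·k1=z·y_n;  k2=λ(1+23/25z)y_n ⇒ h·k2=z(1+23/25z)y_n
  y_{n+1}/y_n = 1 + 1/2z + 1/2z(1+23/25z) = 1 + z + 23/50z²
  R(z) = 1 + z + 23/50z².

Need |R(x)|<1, x<0.
x=-1.48: |R|=0.5276
R=1: x+23/50x²=0 ⇒ x=−50/23=-2.1739; min R=1−1/(4·23/50)=0.4565>−1
Confirm numerically:
  x=-1.945: |R|=0.79519 <1
  x=-1.890: |R|=0.75317 <1
  x=-1.867: |R|=0.73642 <1
  x=-1.432: |R|=0.51129 <1
  x=-2.513: |R|=1.39198 >1
  x=-2.475: |R|=1.34279 >1
  x=-2.336: |R|=1.17417 >1
So |R|<1 on (-2.1739, 0).

(-2.1739,0); λ=-4 ⇒ h* = (50/23)/4 = 0.5435.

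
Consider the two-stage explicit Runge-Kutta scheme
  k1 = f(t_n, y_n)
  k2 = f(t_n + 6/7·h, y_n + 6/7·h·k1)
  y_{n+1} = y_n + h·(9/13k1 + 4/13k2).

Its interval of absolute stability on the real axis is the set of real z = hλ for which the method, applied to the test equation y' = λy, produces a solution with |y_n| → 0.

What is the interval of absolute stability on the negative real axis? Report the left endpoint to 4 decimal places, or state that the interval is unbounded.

z∈(-3.7917,0).

Set f=λy, z=hλ:
  k1=λy_n ⇒ h·k1=z·y_n;  k2=λ(1+6/7z)y_n ⇒ h·k2=z(1+6/7z)y_n
  y_{n+1}/y_n = 1 + 9/13z + 4/13z(1+6/7z) = 1 + z + 24/91z²
  R(z) = 1 + z + 24/91z².

Boundary: |R(x)|=1, x<0.
x=-1: |R|=0.2637
R=1: x+24/91x²=0 ⇒ x=−91/24=-3.7917; min R=1−1/(4·24/91)=0.0521>−1
Confirm numerically:
  x=-3.023: |R|=0.38716 <1
  x=-2.804: |R|=0.26960 <1
  x=-2.223: |R|=0.08031 <1
  x=-1.606: |R|=0.07424 <1
  x=-4.068: |R|=1.29647 >1
  x=-3.928: |R|=1.14124 >1
  x=-3.840: |R|=1.04895 >1
Stable set (-3.7917, 0).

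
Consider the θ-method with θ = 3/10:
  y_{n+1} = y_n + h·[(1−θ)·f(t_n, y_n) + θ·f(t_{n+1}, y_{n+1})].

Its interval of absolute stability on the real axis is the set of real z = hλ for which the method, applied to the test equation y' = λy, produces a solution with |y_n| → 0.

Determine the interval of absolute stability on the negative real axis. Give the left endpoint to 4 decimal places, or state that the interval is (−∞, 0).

Set f=λy, z=hλ:
  y_{n+1} = y_n + z·[7/10·y_n + 3/10·y_{n+1}] ⇒ (1 − 3/10z)y_{n+1} = (1 + 7/10z)y_n
  so R(z) = (1 + 7/10z)/(1 − 3/10z).

Solve |R(x)|<1 on ℝ⁻.
x=-0.81: |R|=0.3484
R=−1: 1+7/10x = −1+3/10x ⇒ -2/5x=2 ⇒ x=2/(-2/5)=-5.0000
Confirm numerically:
  x=-4.084: |R|=0.83534 <1
  x=-3.533: |R|=0.71513 <1
  x=-2.852: |R|=0.53697 <1
  x=-5.475: |R|=1.07190 >1
  x=-5.294: |R|=1.04544 >1
So |R|<1 on (-5.0000, 0).

z∈(-5.0000,0).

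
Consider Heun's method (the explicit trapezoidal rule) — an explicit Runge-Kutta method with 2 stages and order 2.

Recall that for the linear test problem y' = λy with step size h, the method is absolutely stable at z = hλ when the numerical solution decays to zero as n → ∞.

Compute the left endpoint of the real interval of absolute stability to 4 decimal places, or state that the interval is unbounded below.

left endpoint -2.0000.

Test eqn y'=λy, z=hλ:
  order 2, 2-stage ⇒ R(z)=1+z+z^2/2
  (e.g. R(-0.79)=0.52205, |R|=0.52205)

Need |R(x)|<1, x<0.
x=-0.79: |R|=0.5221
|R(-1.01)|=0.5000 |R(-0.9)|=0.5050 |R(-0.64)|=0.5648
Bisect:
  x_lo=-2.4284 |R|=1.5202  x_hi=-0.2213 |R|=0.8032
  mid=-1.32486 |R|=0.55277 →hi
  mid=-1.87663 |R|=0.88424 →hi
  mid=-2.15251 |R|=1.16414 →lo
  mid=-2.01457 |R|=1.01467 →lo
  mid=-1.94560 |R|=0.94708 →hi
  mid=-1.98008 |R|=0.98028 →hi
  mid=-1.99733 |R|=0.99733 →hi
  ...
  [-2.00002,-1.99988] ⇒ x*=-2.0000
So |R|<1 on (-2.0000, 0).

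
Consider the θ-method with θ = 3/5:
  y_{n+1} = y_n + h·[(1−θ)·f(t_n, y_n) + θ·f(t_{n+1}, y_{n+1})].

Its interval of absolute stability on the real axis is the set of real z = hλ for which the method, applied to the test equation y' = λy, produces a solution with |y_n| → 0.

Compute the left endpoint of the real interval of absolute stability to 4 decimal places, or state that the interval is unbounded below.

Test eqn y'=λy, z=hλ:
  y_{n+1} = y_n + z·[2/5·y_n + 3/5·y_{n+1}] ⇒ (1 − 3/5z)y_{n+1} = (1 + 2/5z)y_n
  Hence R(z) = (1 + 2/5z)/(1 − 3/5z).

Solve |R(x)|<1 on ℝ⁻.
x=-1.56: |R|=0.1942
x=-2: |R|=0.0909
x=-10: |R|=0.4286
x=-100: |R|=0.6393
θ=3/5≥1/2 ⇒ |1+2/5x|<|1−3/5x| ∀x<0 ⇒ stable on all of ℝ⁻.

(−∞, 0) — no finite endpoint.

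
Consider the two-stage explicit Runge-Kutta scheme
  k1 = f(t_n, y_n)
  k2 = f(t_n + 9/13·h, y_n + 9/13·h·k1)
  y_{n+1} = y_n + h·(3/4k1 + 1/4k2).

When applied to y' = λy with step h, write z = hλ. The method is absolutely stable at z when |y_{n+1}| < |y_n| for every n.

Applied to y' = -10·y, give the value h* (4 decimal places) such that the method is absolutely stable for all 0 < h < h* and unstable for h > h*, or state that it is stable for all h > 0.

On y'=λy, z=hλ:
  k1=λy_n ⇒ h·k1=z·y_n;  k2=λ(1+9/13z)y_n ⇒ h·k2=z(1+9/13z)y_n
  y_{n+1}/y_n = 1 + 3/4z + 1/4z(1+9/13z) = 1 + z + 9/52z²
  Hence R(z) = 1 + z + 9/52z².

Need |R(x)|<1, x<0.
x=-1.64: |R|=0.1745
R=1: x+9/52x²=0 ⇒ x=−52/9=-5.7778; min R=1−1/(4·9/52)=-0.4444>−1
Confirm numerically:
  x=-5.323: |R|=0.58102 <1
  x=-3.188: |R|=0.42896 <1
  x=-2.861: |R|=0.44431 <1
  x=-6.276: |R|=1.54118 >1
  x=-6.103: |R|=1.34353 >1
  x=-6.035: |R|=1.26867 >1
Stable set (-5.7778, 0).

(-5.7778,0); λ=-10 ⇒ h* = (52/9)/10 = 0.5778.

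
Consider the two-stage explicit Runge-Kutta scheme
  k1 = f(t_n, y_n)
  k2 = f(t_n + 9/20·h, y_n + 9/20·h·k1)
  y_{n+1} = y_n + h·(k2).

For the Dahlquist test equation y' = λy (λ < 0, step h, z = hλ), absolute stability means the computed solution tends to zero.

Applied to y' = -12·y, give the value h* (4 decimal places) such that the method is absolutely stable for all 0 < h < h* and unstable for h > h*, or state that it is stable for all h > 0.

Test eqn y'=λy, z=hλ:
  k1=λy_n ⇒ h·k1=z·y_n;  k2=λ(1+9/20z)y_n ⇒ h·k2=z(1+9/20z)y_n
  y_{n+1}/y_n = 1 + z(1+9/20z) = 1 + z + 9/20z²
  ⇒ R(z) = 1 + z + 9/20z².

Solve |R(x)|<1 on ℝ⁻.
x=-1.51: |R|=0.5160
R=1: x+9/20x²=0 ⇒ x=−20/9=-2.2222; min R=1−1/(4·9/20)=0.4444>−1
Confirm numerically:
  x=-2.182: |R|=0.96051 <1
  x=-1.358: |R|=0.47187 <1
  x=-0.996: |R|=0.45041 <1
  x=-0.939: |R|=0.45777 <1
  x=-2.669: |R|=1.53660 >1
  x=-2.459: |R|=1.26201 >1
Interval (-2.2222, 0).

(-2.2222,0); λ=-12 ⇒ h* = (20/9)/12 = 0.1852.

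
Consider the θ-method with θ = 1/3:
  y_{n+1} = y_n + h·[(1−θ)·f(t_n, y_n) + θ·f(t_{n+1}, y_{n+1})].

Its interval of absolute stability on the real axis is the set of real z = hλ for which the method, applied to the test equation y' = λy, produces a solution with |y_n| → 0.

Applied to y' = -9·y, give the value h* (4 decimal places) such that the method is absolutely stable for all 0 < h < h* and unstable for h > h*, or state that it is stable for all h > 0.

(-6.0000,0); λ=-9 ⇒ h* = (6)/9 = 0.6667.

With y'=λy (z=hλ):
  y_{n+1} = y_n + z·[2/3·y_n + 1/3·y_{n+1}] ⇒ (1 − 1/3z)y_{n+1} = (1 + 2/3z)y_n
  Hence R(z) = (1 + 2/3z)/(1 − 1/3z).

Need |R(x)|<1, x<0.
x=-1.61: |R|=0.0477
R=−1: 1+2/3x = −1+1/3x ⇒ -1/3x=2 ⇒ x=2/(-1/3)=-6.0000
Confirm numerically:
  x=-5.714: |R|=0.96718 <1
  x=-3.612: |R|=0.63884 <1
  x=-3.050: |R|=0.51240 <1
  x=-6.588: |R|=1.06133 >1
  x=-6.212: |R|=1.02301 >1
  x=-6.190: |R|=1.02067 >1
Stable set (-6.0000, 0).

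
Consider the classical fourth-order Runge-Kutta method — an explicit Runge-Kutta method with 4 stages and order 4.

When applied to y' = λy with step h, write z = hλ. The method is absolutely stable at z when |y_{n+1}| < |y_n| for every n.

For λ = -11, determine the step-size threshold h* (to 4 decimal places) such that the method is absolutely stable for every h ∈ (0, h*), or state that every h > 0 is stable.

(-2.7853,0); λ=-11 ⇒ h* = 0.2532.

Test eqn y'=λy, z=hλ:
  order 4, 4-stage ⇒ R(z)=1+z+z^2/2+z^3/6+z^4/24
  (e.g. R(-0.62)=0.53864, |R|=0.53864)

Need |R(x)|<1, x<0.
x=-0.62: |R|=0.5386
|R(-3.05)|=1.4782 |R(-1.73)|=0.2767 |R(-1.55)|=0.2711
Bisect:
  x_lo=-3.4023 |R|=2.4048  x_hi=-0.2609 |R|=0.7704
  mid=-1.83162 |R|=0.29062 →hi
  mid=-2.61698 |R|=0.77451 →hi
  mid=-3.00966 |R|=1.39444 →lo
  mid=-2.81332 |R|=1.04309 →lo
  mid=-2.71515 |R|=0.89930 →hi
  mid=-2.76424 |R|=0.96872 →hi
  mid=-2.78878 |R|=1.00527 →lo
  mid=-2.77651 |R|=0.98684 →hi
  mid=-2.78265 |R|=0.99601 →hi
  ...
  [-2.78533,-2.78514] ⇒ x*=-2.7853
So |R|<1 on (-2.7853, 0).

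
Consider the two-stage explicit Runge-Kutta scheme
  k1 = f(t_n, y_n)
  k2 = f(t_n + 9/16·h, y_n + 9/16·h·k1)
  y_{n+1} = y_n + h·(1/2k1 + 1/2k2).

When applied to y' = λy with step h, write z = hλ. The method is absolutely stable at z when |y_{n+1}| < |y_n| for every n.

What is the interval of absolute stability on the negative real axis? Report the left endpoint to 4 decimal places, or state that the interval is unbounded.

With y'=λy (z=hλ):
  k1=λy_n ⇒ h·k1=z·y_n;  k2=λ(1+9/16z)y_n ⇒ h·k2=z(1+9/16z)y_n
  y_{n+1}/y_n = 1 + 1/2z + 1/2z(1+9/16z) = 1 + z + 9/32z²
  Hence R(z) = 1 + z + 9/32z².

Find x<0 with |R(x)|<1.
x=-1.68: |R|=0.1138
R=1: x+9/32x²=0 ⇒ x=−32/9=-3.5556; min R=1−1/(4·9/32)=0.1111>−1
Confirm numerically:
  x=-3.304: |R|=0.76624 <1
  x=-2.666: |R|=0.33300 <1
  x=-1.733: |R|=0.11168 <1
  x=-3.901: |R|=1.37901 >1
  x=-3.798: |R|=1.25898 >1
Interval (-3.5556, 0).

(-3.5556, 0).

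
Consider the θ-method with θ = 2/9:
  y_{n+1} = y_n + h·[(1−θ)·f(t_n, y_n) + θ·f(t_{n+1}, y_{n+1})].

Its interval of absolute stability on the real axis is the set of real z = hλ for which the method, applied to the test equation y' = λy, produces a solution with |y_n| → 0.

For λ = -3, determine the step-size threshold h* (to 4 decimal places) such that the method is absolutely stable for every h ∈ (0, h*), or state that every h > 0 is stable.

(-3.6000,0); λ=-3 ⇒ h* = (18/5)/3 = 1.2000.

On y'=λy, z=hλ:
  y_{n+1} = y_n + z·[7/9·y_n + 2/9·y_{n+1}] ⇒ (1 − 2/9z)y_{n+1} = (1 + 7/9z)y_n
  Hence R(z) = (1 + 7/9z)/(1 − 2/9z).

Find x<0 with |R(x)|<1.
x=-0.96: |R|=0.2088
R=−1: 1+7/9x = −1+2/9x ⇒ -5/9x=2 ⇒ x=2/(-5/9)=-3.6000
Confirm numerically:
  x=-3.434: |R|=0.94769 <1
  x=-3.424: |R|=0.94447 <1
  x=-1.582: |R|=0.17050 <1
  x=-4.133: |R|=1.15435 >1
  x=-4.023: |R|=1.12408 >1
So |R|<1 on (-3.6000, 0).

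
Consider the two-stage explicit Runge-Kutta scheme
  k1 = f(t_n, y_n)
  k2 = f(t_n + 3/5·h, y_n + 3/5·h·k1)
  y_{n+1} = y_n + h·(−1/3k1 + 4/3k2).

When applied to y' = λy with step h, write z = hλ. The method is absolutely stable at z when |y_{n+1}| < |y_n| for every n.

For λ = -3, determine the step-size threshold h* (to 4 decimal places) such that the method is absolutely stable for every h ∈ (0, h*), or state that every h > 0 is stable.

Test eqn y'=λy, z=hλ:
  k1=λy_n ⇒ h·k1=z·y_n;  k2=λ(1+3/5z)y_n ⇒ h·k2=z(1+3/5z)y_n
  y_{n+1}/y_n = 1 − 1/3z + 4/3z(1+3/5z) = 1 + z + 4/5z²
  Hence R(z) = 1 + z + 4/5z².

Find x<0 with |R(x)|<1.
x=-1.41: |R|=1.1805
R=1: x+4/5x²=0 ⇒ x=−5/4=-1.2500; min R=1−1/(4·4/5)=0.6875>−1
Confirm numerically:
  x=-0.878: |R|=0.73871 <1
  x=-0.869: |R|=0.73513 <1
  x=-0.767: |R|=0.70363 <1
  x=-0.737: |R|=0.69754 <1
  x=-1.770: |R|=1.73632 >1
  x=-1.658: |R|=1.54117 >1
Stable set (-1.2500, 0).

(-1.2500,0); λ=-3 ⇒ h* = (5/4)/3 = 0.4167.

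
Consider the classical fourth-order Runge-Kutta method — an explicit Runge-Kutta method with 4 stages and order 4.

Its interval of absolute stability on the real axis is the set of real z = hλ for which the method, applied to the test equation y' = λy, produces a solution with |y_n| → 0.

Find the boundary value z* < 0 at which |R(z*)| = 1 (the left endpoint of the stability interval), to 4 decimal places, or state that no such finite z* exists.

On y'=λy, z=hλ:
  order 4, 4-stage ⇒ R(z)=1+z+z^2/2+z^3/6+z^4/24
  (e.g. R(-0.41)=0.66374, |R|=0.66374)

Find x<0 with |R(x)|<1.
x=-0.41: |R|=0.6637
|R(-2.91)|=1.2049 |R(-0.77)|=0.4650
Bisect:
  x_lo=-3.2249 |R|=1.8919  x_hi=-0.1738 |R|=0.8405
  mid=-1.69932 |R|=0.27412 →hi
  mid=-2.46210 |R|=0.61248 →hi
  mid=-2.84349 |R|=1.09135 →lo
  mid=-2.65280 |R|=0.81793 →hi
  mid=-2.74814 |R|=0.94542 →hi
  mid=-2.79582 |R|=1.01598 →lo
  mid=-2.77198 |R|=0.98011 →hi
  mid=-2.78390 |R|=0.99790 →hi
  ...
  [-2.78539,-2.78520] ⇒ x*=-2.7853
Interval (-2.7853, 0).

left endpoint -2.7853.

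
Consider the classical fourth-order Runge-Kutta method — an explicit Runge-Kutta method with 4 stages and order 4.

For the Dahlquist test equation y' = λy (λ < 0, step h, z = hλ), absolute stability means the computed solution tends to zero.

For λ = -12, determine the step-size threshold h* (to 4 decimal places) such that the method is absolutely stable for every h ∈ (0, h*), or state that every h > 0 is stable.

Set f=λy, z=hλ:
  order 4, 4-stage ⇒ R(z)=1+z+z^2/2+z^3/6+z^4/24
  (e.g. R(-0.71)=0.49299, |R|=0.49299)

Solve |R(x)|<1 on ℝ⁻.
x=-0.71: |R|=0.4930
|R(-2.11)|=0.3763 |R(-0.6)|=0.5494 |R(-0.55)|=0.5773
Bisect:
  x_lo=-3.5589 |R|=2.9456  x_hi=-0.2033 |R|=0.8161
  mid=-1.88109 |R|=0.30049 →hi
  mid=-2.72000 |R|=0.90594 →hi
  mid=-3.13945 |R|=1.67913 →lo
  mid=-2.92973 |R|=1.24051 →lo
  mid=-2.82486 |R|=1.06131 →lo
  mid=-2.77243 |R|=0.98078 →hi
  mid=-2.79865 |R|=1.02032 →lo
  ...
  [-2.78533,-2.78513] ⇒ x*=-2.7853
So |R|<1 on (-2.7853, 0).

(-2.7853,0); λ=-12 ⇒ h* = 0.2321.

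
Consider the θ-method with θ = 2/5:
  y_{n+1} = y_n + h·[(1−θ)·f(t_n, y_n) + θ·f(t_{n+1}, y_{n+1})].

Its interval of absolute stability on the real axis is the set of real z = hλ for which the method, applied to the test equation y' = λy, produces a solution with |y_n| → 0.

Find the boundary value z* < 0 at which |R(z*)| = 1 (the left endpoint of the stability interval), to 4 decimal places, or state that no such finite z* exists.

With y'=λy (z=hλ):
  y_{n+1} = y_n + z·[3/5·y_n + 2/5·y_{n+1}] ⇒ (1 − 2/5z)y_{n+1} = (1 + 3/5z)y_n
  Hence R(z) = (1 + 3/5z)/(1 − 2/5z).

Boundary: |R(x)|=1, x<0.
x=-0.47: |R|=0.6044
R=−1: 1+3/5x = −1+2/5x ⇒ -1/5x=2 ⇒ x=2/(-1/5)=-10.0000
Confirm numerically:
  x=-7.667: |R|=0.88527 <1
  x=-7.621: |R|=0.88247 <1
  x=-5.066: |R|=0.67394 <1
  x=-4.205: |R|=0.56786 <1
  x=-10.056: |R|=1.00223 >1
  x=-10.035: |R|=1.00140 >1
Stable set (-10.0000, 0).

left endpoint -10.0000.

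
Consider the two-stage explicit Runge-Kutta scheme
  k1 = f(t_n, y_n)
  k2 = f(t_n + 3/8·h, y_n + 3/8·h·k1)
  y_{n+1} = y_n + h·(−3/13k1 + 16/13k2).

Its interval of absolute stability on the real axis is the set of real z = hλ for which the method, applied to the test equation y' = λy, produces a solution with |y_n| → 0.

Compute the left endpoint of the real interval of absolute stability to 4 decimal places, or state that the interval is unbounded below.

Set f=λy, z=hλ:
  k1=λy_n ⇒ h·k1=z·y_n;  k2=λ(1+3/8z)y_n ⇒ h·k2=z(1+3/8z)y_n
  y_{n+1}/y_n = 1 − 3/13z + 16/13z(1+3/8z) = 1 + z + 6/13z²
  ⇒ R(z) = 1 + z + 6/13z².

Need |R(x)|<1, x<0.
x=-0.97: |R|=0.4643
R=1: x+6/13x²=0 ⇒ x=−13/6=-2.1667; min R=1−1/(4·6/13)=0.4583>−1
Confirm numerically:
  x=-1.853: |R|=0.73174 <1
  x=-1.213: |R|=0.46609 <1
  x=-1.069: |R|=0.45843 <1
  x=-2.685: |R|=1.64233 >1
  x=-2.680: |R|=1.63495 >1
  x=-2.344: |R|=1.19185 >1
Stable set (-2.1667, 0).

z* = -2.1667.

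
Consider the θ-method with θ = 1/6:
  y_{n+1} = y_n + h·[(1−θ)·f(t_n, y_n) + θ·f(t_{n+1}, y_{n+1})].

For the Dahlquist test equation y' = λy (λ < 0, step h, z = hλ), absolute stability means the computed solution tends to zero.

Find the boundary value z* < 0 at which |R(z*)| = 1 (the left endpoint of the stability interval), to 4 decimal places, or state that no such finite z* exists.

Test eqn y'=λy, z=hλ:
  y_{n+1} = y_n + z·[5/6·y_n + 1/6·y_{n+1}] ⇒ (1 − 1/6z)y_{n+1} = (1 + 5/6z)y_n
  Hence R(z) = (1 + 5/6z)/(1 − 1/6z).

Boundary: |R(x)|=1, x<0.
x=-1.47: |R|=0.1807
R=−1: 1+5/6x = −1+1/6x ⇒ -2/3x=2 ⇒ x=2/(-2/3)=-3.0000
Confirm numerically:
  x=-2.605: |R|=0.81639 <1
  x=-2.522: |R|=0.77564 <1
  x=-1.895: |R|=0.44015 <1
  x=-3.430: |R|=1.18240 >1
  x=-3.141: |R|=1.06170 >1
  x=-3.062: |R|=1.02737 >1
So |R|<1 on (-3.0000, 0).

left endpoint -3.0000.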